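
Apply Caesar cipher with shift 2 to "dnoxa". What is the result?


Caesar cipher: shift "dnoxa" by 2
  'd' (pos 3) + 2 = pos 5 = 'f'
  'n' (pos 13) + 2 = pos 15 = 'p'
  'o' (pos 14) + 2 = pos 16 = 'q'
  'x' (pos 23) + 2 = pos 25 = 'z'
  'a' (pos 0) + 2 = pos 2 = 'c'
Result: fpqzc

fpqzc


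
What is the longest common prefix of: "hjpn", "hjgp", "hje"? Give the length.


Words: hjpn, hjgp, hje
  Position 0: all 'h' => match
  Position 1: all 'j' => match
  Position 2: ('p', 'g', 'e') => mismatch, stop
LCP = "hj" (length 2)

2


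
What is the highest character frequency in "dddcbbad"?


Input: dddcbbad
Character counts:
  'a': 1
  'b': 2
  'c': 1
  'd': 4
Maximum frequency: 4

4


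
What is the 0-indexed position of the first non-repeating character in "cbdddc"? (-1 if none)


Input: cbdddc
Character frequencies:
  'b': 1
  'c': 2
  'd': 3
Scanning left to right for freq == 1:
  Position 0 ('c'): freq=2, skip
  Position 1 ('b'): unique! => answer = 1

1


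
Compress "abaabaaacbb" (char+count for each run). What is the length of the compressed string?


Input: abaabaaacbb
Runs:
  'a' x 1 => "a1"
  'b' x 1 => "b1"
  'a' x 2 => "a2"
  'b' x 1 => "b1"
  'a' x 3 => "a3"
  'c' x 1 => "c1"
  'b' x 2 => "b2"
Compressed: "a1b1a2b1a3c1b2"
Compressed length: 14

14


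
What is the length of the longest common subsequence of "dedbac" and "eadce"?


LCS of "dedbac" and "eadce"
DP table:
           e    a    d    c    e
      0    0    0    0    0    0
  d   0    0    0    1    1    1
  e   0    1    1    1    1    2
  d   0    1    1    2    2    2
  b   0    1    1    2    2    2
  a   0    1    2    2    2    2
  c   0    1    2    2    3    3
LCS length = dp[6][5] = 3

3


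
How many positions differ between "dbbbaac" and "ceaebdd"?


Comparing "dbbbaac" and "ceaebdd" position by position:
  Position 0: 'd' vs 'c' => DIFFER
  Position 1: 'b' vs 'e' => DIFFER
  Position 2: 'b' vs 'a' => DIFFER
  Position 3: 'b' vs 'e' => DIFFER
  Position 4: 'a' vs 'b' => DIFFER
  Position 5: 'a' vs 'd' => DIFFER
  Position 6: 'c' vs 'd' => DIFFER
Positions that differ: 7

7


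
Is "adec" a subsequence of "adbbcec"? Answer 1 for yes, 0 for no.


Check if "adec" is a subsequence of "adbbcec"
Greedy scan:
  Position 0 ('a'): matches sub[0] = 'a'
  Position 1 ('d'): matches sub[1] = 'd'
  Position 2 ('b'): no match needed
  Position 3 ('b'): no match needed
  Position 4 ('c'): no match needed
  Position 5 ('e'): matches sub[2] = 'e'
  Position 6 ('c'): matches sub[3] = 'c'
All 4 characters matched => is a subsequence

1


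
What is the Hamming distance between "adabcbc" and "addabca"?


Comparing "adabcbc" and "addabca" position by position:
  Position 0: 'a' vs 'a' => same
  Position 1: 'd' vs 'd' => same
  Position 2: 'a' vs 'd' => differ
  Position 3: 'b' vs 'a' => differ
  Position 4: 'c' vs 'b' => differ
  Position 5: 'b' vs 'c' => differ
  Position 6: 'c' vs 'a' => differ
Total differences (Hamming distance): 5

5


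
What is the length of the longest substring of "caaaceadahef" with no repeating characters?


Input: "caaaceadahef"
Sliding window (track last position of each char):
  Position 0 ('c'): window [0,0] length 1 -- new best
  Position 1 ('a'): window [0,1] length 2 -- new best
  Position 2 ('a'): repeat (last at 1), move window start to 2
  Position 2 ('a'): window [2,2] length 1
  Position 3 ('a'): repeat (last at 2), move window start to 3
  Position 3 ('a'): window [3,3] length 1
  Position 4 ('c'): window [3,4] length 2
  Position 5 ('e'): window [3,5] length 3 -- new best
  Position 6 ('a'): repeat (last at 3), move window start to 4
  Position 6 ('a'): window [4,6] length 3
  Position 7 ('d'): window [4,7] length 4 -- new best
  Position 8 ('a'): repeat (last at 6), move window start to 7
  Position 8 ('a'): window [7,8] length 2
  Position 9 ('h'): window [7,9] length 3
  Position 10 ('e'): window [7,10] length 4
  Position 11 ('f'): window [7,11] length 5 -- new best
Longest substring with no repeats: "dahef" with length 5

5


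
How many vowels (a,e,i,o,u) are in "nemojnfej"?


Input: nemojnfej
Checking each character:
  'n' at position 0: consonant
  'e' at position 1: vowel (running total: 1)
  'm' at position 2: consonant
  'o' at position 3: vowel (running total: 2)
  'j' at position 4: consonant
  'n' at position 5: consonant
  'f' at position 6: consonant
  'e' at position 7: vowel (running total: 3)
  'j' at position 8: consonant
Total vowels: 3

3


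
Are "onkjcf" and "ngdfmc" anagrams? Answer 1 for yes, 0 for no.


Strings: "onkjcf", "ngdfmc"
Sorted first:  cfjkno
Sorted second: cdfgmn
Differ at position 1: 'f' vs 'd' => not anagrams

0


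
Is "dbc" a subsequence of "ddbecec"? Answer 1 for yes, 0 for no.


Check if "dbc" is a subsequence of "ddbecec"
Greedy scan:
  Position 0 ('d'): matches sub[0] = 'd'
  Position 1 ('d'): no match needed
  Position 2 ('b'): matches sub[1] = 'b'
  Position 3 ('e'): no match needed
  Position 4 ('c'): matches sub[2] = 'c'
  Position 5 ('e'): no match needed
  Position 6 ('c'): no match needed
All 3 characters matched => is a subsequence

1


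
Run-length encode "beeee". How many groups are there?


Input: beeee
Scanning for consecutive runs:
  Group 1: 'b' x 1 (positions 0-0)
  Group 2: 'e' x 4 (positions 1-4)
Total groups: 2

2


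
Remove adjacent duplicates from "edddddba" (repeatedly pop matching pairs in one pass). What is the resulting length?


Input: edddddba
Stack-based adjacent duplicate removal:
  Read 'e': push. Stack: e
  Read 'd': push. Stack: ed
  Read 'd': matches stack top 'd' => pop. Stack: e
  Read 'd': push. Stack: ed
  Read 'd': matches stack top 'd' => pop. Stack: e
  Read 'd': push. Stack: ed
  Read 'b': push. Stack: edb
  Read 'a': push. Stack: edba
Final stack: "edba" (length 4)

4


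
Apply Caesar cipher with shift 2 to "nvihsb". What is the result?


Caesar cipher: shift "nvihsb" by 2
  'n' (pos 13) + 2 = pos 15 = 'p'
  'v' (pos 21) + 2 = pos 23 = 'x'
  'i' (pos 8) + 2 = pos 10 = 'k'
  'h' (pos 7) + 2 = pos 9 = 'j'
  's' (pos 18) + 2 = pos 20 = 'u'
  'b' (pos 1) + 2 = pos 3 = 'd'
Result: pxkjud

pxkjud


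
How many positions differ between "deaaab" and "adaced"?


Comparing "deaaab" and "adaced" position by position:
  Position 0: 'd' vs 'a' => DIFFER
  Position 1: 'e' vs 'd' => DIFFER
  Position 2: 'a' vs 'a' => same
  Position 3: 'a' vs 'c' => DIFFER
  Position 4: 'a' vs 'e' => DIFFER
  Position 5: 'b' vs 'd' => DIFFER
Positions that differ: 5

5


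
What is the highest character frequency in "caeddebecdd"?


Input: caeddebecdd
Character counts:
  'a': 1
  'b': 1
  'c': 2
  'd': 4
  'e': 3
Maximum frequency: 4

4


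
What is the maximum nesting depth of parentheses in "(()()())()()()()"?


Input: "(()()())()()()()"
Tracking depth:
  Position 0 '(': depth becomes 1
  Position 1 '(': depth becomes 2
  Position 2 ')': depth becomes 1
  Position 3 '(': depth becomes 2
  Position 4 ')': depth becomes 1
  Position 5 '(': depth becomes 2
  Position 6 ')': depth becomes 1
  Position 7 ')': depth becomes 0
  Position 8 '(': depth becomes 1
  Position 9 ')': depth becomes 0
  Position 10 '(': depth becomes 1
  Position 11 ')': depth becomes 0
  Position 12 '(': depth becomes 1
  Position 13 ')': depth becomes 0
  Position 14 '(': depth becomes 1
  Position 15 ')': depth becomes 0
Maximum depth reached: 2

2


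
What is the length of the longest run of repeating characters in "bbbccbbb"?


Input: "bbbccbbb"
Scanning for longest run:
  Position 1 ('b'): continues run of 'b', length=2
  Position 2 ('b'): continues run of 'b', length=3
  Position 3 ('c'): new char, reset run to 1
  Position 4 ('c'): continues run of 'c', length=2
  Position 5 ('b'): new char, reset run to 1
  Position 6 ('b'): continues run of 'b', length=2
  Position 7 ('b'): continues run of 'b', length=3
Longest run: 'b' with length 3

3


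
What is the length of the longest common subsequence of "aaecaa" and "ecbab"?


LCS of "aaecaa" and "ecbab"
DP table:
           e    c    b    a    b
      0    0    0    0    0    0
  a   0    0    0    0    1    1
  a   0    0    0    0    1    1
  e   0    1    1    1    1    1
  c   0    1    2    2    2    2
  a   0    1    2    2    3    3
  a   0    1    2    2    3    3
LCS length = dp[6][5] = 3

3


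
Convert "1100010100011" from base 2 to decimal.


Input: "1100010100011" in base 2
Positional expansion:
  Digit '1' (value 1) x 2^12 = 4096
  Digit '1' (value 1) x 2^11 = 2048
  Digit '0' (value 0) x 2^10 = 0
  Digit '0' (value 0) x 2^9 = 0
  Digit '0' (value 0) x 2^8 = 0
  Digit '1' (value 1) x 2^7 = 128
  Digit '0' (value 0) x 2^6 = 0
  Digit '1' (value 1) x 2^5 = 32
  Digit '0' (value 0) x 2^4 = 0
  Digit '0' (value 0) x 2^3 = 0
  Digit '0' (value 0) x 2^2 = 0
  Digit '1' (value 1) x 2^1 = 2
  Digit '1' (value 1) x 2^0 = 1
Sum = 6307

6307


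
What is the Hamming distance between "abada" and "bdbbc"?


Comparing "abada" and "bdbbc" position by position:
  Position 0: 'a' vs 'b' => differ
  Position 1: 'b' vs 'd' => differ
  Position 2: 'a' vs 'b' => differ
  Position 3: 'd' vs 'b' => differ
  Position 4: 'a' vs 'c' => differ
Total differences (Hamming distance): 5

5


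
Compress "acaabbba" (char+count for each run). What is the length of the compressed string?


Input: acaabbba
Runs:
  'a' x 1 => "a1"
  'c' x 1 => "c1"
  'a' x 2 => "a2"
  'b' x 3 => "b3"
  'a' x 1 => "a1"
Compressed: "a1c1a2b3a1"
Compressed length: 10

10


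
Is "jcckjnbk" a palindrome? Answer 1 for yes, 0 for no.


Input: jcckjnbk
Reversed: kbnjkccj
  Compare pos 0 ('j') with pos 7 ('k'): MISMATCH
  Compare pos 1 ('c') with pos 6 ('b'): MISMATCH
  Compare pos 2 ('c') with pos 5 ('n'): MISMATCH
  Compare pos 3 ('k') with pos 4 ('j'): MISMATCH
Result: not a palindrome

0


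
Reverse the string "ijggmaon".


Input: ijggmaon
Reading characters right to left:
  Position 7: 'n'
  Position 6: 'o'
  Position 5: 'a'
  Position 4: 'm'
  Position 3: 'g'
  Position 2: 'g'
  Position 1: 'j'
  Position 0: 'i'
Reversed: noamggji

noamggji


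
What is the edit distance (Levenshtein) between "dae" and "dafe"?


Computing edit distance: "dae" -> "dafe"
DP table:
           d    a    f    e
      0    1    2    3    4
  d   1    0    1    2    3
  a   2    1    0    1    2
  e   3    2    1    1    1
Edit distance = dp[3][4] = 1

1


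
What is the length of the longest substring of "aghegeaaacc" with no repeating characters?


Input: "aghegeaaacc"
Sliding window (track last position of each char):
  Position 0 ('a'): window [0,0] length 1 -- new best
  Position 1 ('g'): window [0,1] length 2 -- new best
  Position 2 ('h'): window [0,2] length 3 -- new best
  Position 3 ('e'): window [0,3] length 4 -- new best
  Position 4 ('g'): repeat (last at 1), move window start to 2
  Position 4 ('g'): window [2,4] length 3
  Position 5 ('e'): repeat (last at 3), move window start to 4
  Position 5 ('e'): window [4,5] length 2
  Position 6 ('a'): window [4,6] length 3
  Position 7 ('a'): repeat (last at 6), move window start to 7
  Position 7 ('a'): window [7,7] length 1
  Position 8 ('a'): repeat (last at 7), move window start to 8
  Position 8 ('a'): window [8,8] length 1
  Position 9 ('c'): window [8,9] length 2
  Position 10 ('c'): repeat (last at 9), move window start to 10
  Position 10 ('c'): window [10,10] length 1
Longest substring with no repeats: "aghe" with length 4

4


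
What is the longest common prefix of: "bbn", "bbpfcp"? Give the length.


Words: bbn, bbpfcp
  Position 0: all 'b' => match
  Position 1: all 'b' => match
  Position 2: ('n', 'p') => mismatch, stop
LCP = "bb" (length 2)

2


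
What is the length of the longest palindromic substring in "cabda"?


Input: "cabda"
Checking substrings for palindromes:
  No multi-char palindromic substrings found
Longest palindromic substring: "c" with length 1

1


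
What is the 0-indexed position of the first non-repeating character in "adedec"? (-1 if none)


Input: adedec
Character frequencies:
  'a': 1
  'c': 1
  'd': 2
  'e': 2
Scanning left to right for freq == 1:
  Position 0 ('a'): unique! => answer = 0

0


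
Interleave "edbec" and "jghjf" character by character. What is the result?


Interleaving "edbec" and "jghjf":
  Position 0: 'e' from first, 'j' from second => "ej"
  Position 1: 'd' from first, 'g' from second => "dg"
  Position 2: 'b' from first, 'h' from second => "bh"
  Position 3: 'e' from first, 'j' from second => "ej"
  Position 4: 'c' from first, 'f' from second => "cf"
Result: ejdgbhejcf

ejdgbhejcf


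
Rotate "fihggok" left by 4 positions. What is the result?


Input: "fihggok", rotate left by 4
First 4 characters: "fihg"
Remaining characters: "gok"
Concatenate remaining + first: "gok" + "fihg" = "gokfihg"

gokfihg


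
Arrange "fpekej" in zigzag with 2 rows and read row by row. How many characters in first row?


Zigzag "fpekej" into 2 rows:
Placing characters:
  'f' => row 0
  'p' => row 1
  'e' => row 0
  'k' => row 1
  'e' => row 0
  'j' => row 1
Rows:
  Row 0: "fee"
  Row 1: "pkj"
First row length: 3

3


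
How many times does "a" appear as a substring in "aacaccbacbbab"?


Searching for "a" in "aacaccbacbbab"
Scanning each position:
  Position 0: "a" => MATCH
  Position 1: "a" => MATCH
  Position 2: "c" => no
  Position 3: "a" => MATCH
  Position 4: "c" => no
  Position 5: "c" => no
  Position 6: "b" => no
  Position 7: "a" => MATCH
  Position 8: "c" => no
  Position 9: "b" => no
  Position 10: "b" => no
  Position 11: "a" => MATCH
  Position 12: "b" => no
Total occurrences: 5

5


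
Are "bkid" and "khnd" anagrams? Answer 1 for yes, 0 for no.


Strings: "bkid", "khnd"
Sorted first:  bdik
Sorted second: dhkn
Differ at position 0: 'b' vs 'd' => not anagrams

0


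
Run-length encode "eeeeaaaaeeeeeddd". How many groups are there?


Input: eeeeaaaaeeeeeddd
Scanning for consecutive runs:
  Group 1: 'e' x 4 (positions 0-3)
  Group 2: 'a' x 4 (positions 4-7)
  Group 3: 'e' x 5 (positions 8-12)
  Group 4: 'd' x 3 (positions 13-15)
Total groups: 4

4


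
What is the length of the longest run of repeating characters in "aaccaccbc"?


Input: "aaccaccbc"
Scanning for longest run:
  Position 1 ('a'): continues run of 'a', length=2
  Position 2 ('c'): new char, reset run to 1
  Position 3 ('c'): continues run of 'c', length=2
  Position 4 ('a'): new char, reset run to 1
  Position 5 ('c'): new char, reset run to 1
  Position 6 ('c'): continues run of 'c', length=2
  Position 7 ('b'): new char, reset run to 1
  Position 8 ('c'): new char, reset run to 1
Longest run: 'a' with length 2

2


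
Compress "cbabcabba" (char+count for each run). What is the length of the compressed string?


Input: cbabcabba
Runs:
  'c' x 1 => "c1"
  'b' x 1 => "b1"
  'a' x 1 => "a1"
  'b' x 1 => "b1"
  'c' x 1 => "c1"
  'a' x 1 => "a1"
  'b' x 2 => "b2"
  'a' x 1 => "a1"
Compressed: "c1b1a1b1c1a1b2a1"
Compressed length: 16

16


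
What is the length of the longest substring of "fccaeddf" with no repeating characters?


Input: "fccaeddf"
Sliding window (track last position of each char):
  Position 0 ('f'): window [0,0] length 1 -- new best
  Position 1 ('c'): window [0,1] length 2 -- new best
  Position 2 ('c'): repeat (last at 1), move window start to 2
  Position 2 ('c'): window [2,2] length 1
  Position 3 ('a'): window [2,3] length 2
  Position 4 ('e'): window [2,4] length 3 -- new best
  Position 5 ('d'): window [2,5] length 4 -- new best
  Position 6 ('d'): repeat (last at 5), move window start to 6
  Position 6 ('d'): window [6,6] length 1
  Position 7 ('f'): window [6,7] length 2
Longest substring with no repeats: "caed" with length 4

4


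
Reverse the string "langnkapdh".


Input: langnkapdh
Reading characters right to left:
  Position 9: 'h'
  Position 8: 'd'
  Position 7: 'p'
  Position 6: 'a'
  Position 5: 'k'
  Position 4: 'n'
  Position 3: 'g'
  Position 2: 'n'
  Position 1: 'a'
  Position 0: 'l'
Reversed: hdpakngnal

hdpakngnal


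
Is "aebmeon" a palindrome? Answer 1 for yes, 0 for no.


Input: aebmeon
Reversed: noembea
  Compare pos 0 ('a') with pos 6 ('n'): MISMATCH
  Compare pos 1 ('e') with pos 5 ('o'): MISMATCH
  Compare pos 2 ('b') with pos 4 ('e'): MISMATCH
Result: not a palindrome

0


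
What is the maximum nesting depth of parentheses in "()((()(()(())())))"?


Input: "()((()(()(())())))"
Tracking depth:
  Position 0 '(': depth becomes 1
  Position 1 ')': depth becomes 0
  Position 2 '(': depth becomes 1
  Position 3 '(': depth becomes 2
  Position 4 '(': depth becomes 3
  Position 5 ')': depth becomes 2
  Position 6 '(': depth becomes 3
  Position 7 '(': depth becomes 4
  Position 8 ')': depth becomes 3
  Position 9 '(': depth becomes 4
  Position 10 '(': depth becomes 5
  Position 11 ')': depth becomes 4
  Position 12 ')': depth becomes 3
  Position 13 '(': depth becomes 4
  Position 14 ')': depth becomes 3
  Position 15 ')': depth becomes 2
  Position 16 ')': depth becomes 1
  Position 17 ')': depth becomes 0
Maximum depth reached: 5

5


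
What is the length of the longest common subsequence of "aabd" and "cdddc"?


LCS of "aabd" and "cdddc"
DP table:
           c    d    d    d    c
      0    0    0    0    0    0
  a   0    0    0    0    0    0
  a   0    0    0    0    0    0
  b   0    0    0    0    0    0
  d   0    0    1    1    1    1
LCS length = dp[4][5] = 1

1


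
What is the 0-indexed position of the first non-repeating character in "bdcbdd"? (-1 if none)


Input: bdcbdd
Character frequencies:
  'b': 2
  'c': 1
  'd': 3
Scanning left to right for freq == 1:
  Position 0 ('b'): freq=2, skip
  Position 1 ('d'): freq=3, skip
  Position 2 ('c'): unique! => answer = 2

2


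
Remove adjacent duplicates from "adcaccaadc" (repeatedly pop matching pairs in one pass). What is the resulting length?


Input: adcaccaadc
Stack-based adjacent duplicate removal:
  Read 'a': push. Stack: a
  Read 'd': push. Stack: ad
  Read 'c': push. Stack: adc
  Read 'a': push. Stack: adca
  Read 'c': push. Stack: adcac
  Read 'c': matches stack top 'c' => pop. Stack: adca
  Read 'a': matches stack top 'a' => pop. Stack: adc
  Read 'a': push. Stack: adca
  Read 'd': push. Stack: adcad
  Read 'c': push. Stack: adcadc
Final stack: "adcadc" (length 6)

6


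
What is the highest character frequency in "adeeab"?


Input: adeeab
Character counts:
  'a': 2
  'b': 1
  'd': 1
  'e': 2
Maximum frequency: 2

2


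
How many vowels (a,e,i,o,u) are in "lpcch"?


Input: lpcch
Checking each character:
  'l' at position 0: consonant
  'p' at position 1: consonant
  'c' at position 2: consonant
  'c' at position 3: consonant
  'h' at position 4: consonant
Total vowels: 0

0


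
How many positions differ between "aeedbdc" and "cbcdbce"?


Comparing "aeedbdc" and "cbcdbce" position by position:
  Position 0: 'a' vs 'c' => DIFFER
  Position 1: 'e' vs 'b' => DIFFER
  Position 2: 'e' vs 'c' => DIFFER
  Position 3: 'd' vs 'd' => same
  Position 4: 'b' vs 'b' => same
  Position 5: 'd' vs 'c' => DIFFER
  Position 6: 'c' vs 'e' => DIFFER
Positions that differ: 5

5


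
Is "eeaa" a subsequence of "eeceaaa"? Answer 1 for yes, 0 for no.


Check if "eeaa" is a subsequence of "eeceaaa"
Greedy scan:
  Position 0 ('e'): matches sub[0] = 'e'
  Position 1 ('e'): matches sub[1] = 'e'
  Position 2 ('c'): no match needed
  Position 3 ('e'): no match needed
  Position 4 ('a'): matches sub[2] = 'a'
  Position 5 ('a'): matches sub[3] = 'a'
  Position 6 ('a'): no match needed
All 4 characters matched => is a subsequence

1


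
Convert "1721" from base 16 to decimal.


Input: "1721" in base 16
Positional expansion:
  Digit '1' (value 1) x 16^3 = 4096
  Digit '7' (value 7) x 16^2 = 1792
  Digit '2' (value 2) x 16^1 = 32
  Digit '1' (value 1) x 16^0 = 1
Sum = 5921

5921


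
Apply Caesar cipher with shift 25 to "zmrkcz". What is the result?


Caesar cipher: shift "zmrkcz" by 25
  'z' (pos 25) + 25 = pos 24 = 'y'
  'm' (pos 12) + 25 = pos 11 = 'l'
  'r' (pos 17) + 25 = pos 16 = 'q'
  'k' (pos 10) + 25 = pos 9 = 'j'
  'c' (pos 2) + 25 = pos 1 = 'b'
  'z' (pos 25) + 25 = pos 24 = 'y'
Result: ylqjby

ylqjby


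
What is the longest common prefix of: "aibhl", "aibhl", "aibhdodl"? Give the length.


Words: aibhl, aibhl, aibhdodl
  Position 0: all 'a' => match
  Position 1: all 'i' => match
  Position 2: all 'b' => match
  Position 3: all 'h' => match
  Position 4: ('l', 'l', 'd') => mismatch, stop
LCP = "aibh" (length 4)

4


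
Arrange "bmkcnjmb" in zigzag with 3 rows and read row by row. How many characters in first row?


Zigzag "bmkcnjmb" into 3 rows:
Placing characters:
  'b' => row 0
  'm' => row 1
  'k' => row 2
  'c' => row 1
  'n' => row 0
  'j' => row 1
  'm' => row 2
  'b' => row 1
Rows:
  Row 0: "bn"
  Row 1: "mcjb"
  Row 2: "km"
First row length: 2

2


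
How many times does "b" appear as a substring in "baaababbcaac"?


Searching for "b" in "baaababbcaac"
Scanning each position:
  Position 0: "b" => MATCH
  Position 1: "a" => no
  Position 2: "a" => no
  Position 3: "a" => no
  Position 4: "b" => MATCH
  Position 5: "a" => no
  Position 6: "b" => MATCH
  Position 7: "b" => MATCH
  Position 8: "c" => no
  Position 9: "a" => no
  Position 10: "a" => no
  Position 11: "c" => no
Total occurrences: 4

4


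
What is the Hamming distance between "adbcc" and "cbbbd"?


Comparing "adbcc" and "cbbbd" position by position:
  Position 0: 'a' vs 'c' => differ
  Position 1: 'd' vs 'b' => differ
  Position 2: 'b' vs 'b' => same
  Position 3: 'c' vs 'b' => differ
  Position 4: 'c' vs 'd' => differ
Total differences (Hamming distance): 4

4


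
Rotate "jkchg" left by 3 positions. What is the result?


Input: "jkchg", rotate left by 3
First 3 characters: "jkc"
Remaining characters: "hg"
Concatenate remaining + first: "hg" + "jkc" = "hgjkc"

hgjkc


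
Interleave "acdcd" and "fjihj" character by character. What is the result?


Interleaving "acdcd" and "fjihj":
  Position 0: 'a' from first, 'f' from second => "af"
  Position 1: 'c' from first, 'j' from second => "cj"
  Position 2: 'd' from first, 'i' from second => "di"
  Position 3: 'c' from first, 'h' from second => "ch"
  Position 4: 'd' from first, 'j' from second => "dj"
Result: afcjdichdj

afcjdichdj


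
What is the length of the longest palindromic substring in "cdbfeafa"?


Input: "cdbfeafa"
Checking substrings for palindromes:
  [5:8] "afa" (len 3) => palindrome
Longest palindromic substring: "afa" with length 3

3


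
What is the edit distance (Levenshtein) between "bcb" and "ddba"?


Computing edit distance: "bcb" -> "ddba"
DP table:
           d    d    b    a
      0    1    2    3    4
  b   1    1    2    2    3
  c   2    2    2    3    3
  b   3    3    3    2    3
Edit distance = dp[3][4] = 3

3


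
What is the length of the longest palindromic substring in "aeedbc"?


Input: "aeedbc"
Checking substrings for palindromes:
  [1:3] "ee" (len 2) => palindrome
Longest palindromic substring: "ee" with length 2

2


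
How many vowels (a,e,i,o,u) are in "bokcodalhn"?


Input: bokcodalhn
Checking each character:
  'b' at position 0: consonant
  'o' at position 1: vowel (running total: 1)
  'k' at position 2: consonant
  'c' at position 3: consonant
  'o' at position 4: vowel (running total: 2)
  'd' at position 5: consonant
  'a' at position 6: vowel (running total: 3)
  'l' at position 7: consonant
  'h' at position 8: consonant
  'n' at position 9: consonant
Total vowels: 3

3


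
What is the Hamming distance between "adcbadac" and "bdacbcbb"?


Comparing "adcbadac" and "bdacbcbb" position by position:
  Position 0: 'a' vs 'b' => differ
  Position 1: 'd' vs 'd' => same
  Position 2: 'c' vs 'a' => differ
  Position 3: 'b' vs 'c' => differ
  Position 4: 'a' vs 'b' => differ
  Position 5: 'd' vs 'c' => differ
  Position 6: 'a' vs 'b' => differ
  Position 7: 'c' vs 'b' => differ
Total differences (Hamming distance): 7

7


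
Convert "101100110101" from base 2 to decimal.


Input: "101100110101" in base 2
Positional expansion:
  Digit '1' (value 1) x 2^11 = 2048
  Digit '0' (value 0) x 2^10 = 0
  Digit '1' (value 1) x 2^9 = 512
  Digit '1' (value 1) x 2^8 = 256
  Digit '0' (value 0) x 2^7 = 0
  Digit '0' (value 0) x 2^6 = 0
  Digit '1' (value 1) x 2^5 = 32
  Digit '1' (value 1) x 2^4 = 16
  Digit '0' (value 0) x 2^3 = 0
  Digit '1' (value 1) x 2^2 = 4
  Digit '0' (value 0) x 2^1 = 0
  Digit '1' (value 1) x 2^0 = 1
Sum = 2869

2869


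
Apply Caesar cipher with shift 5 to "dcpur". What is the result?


Caesar cipher: shift "dcpur" by 5
  'd' (pos 3) + 5 = pos 8 = 'i'
  'c' (pos 2) + 5 = pos 7 = 'h'
  'p' (pos 15) + 5 = pos 20 = 'u'
  'u' (pos 20) + 5 = pos 25 = 'z'
  'r' (pos 17) + 5 = pos 22 = 'w'
Result: ihuzw

ihuzw


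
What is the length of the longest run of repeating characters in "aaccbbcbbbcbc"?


Input: "aaccbbcbbbcbc"
Scanning for longest run:
  Position 1 ('a'): continues run of 'a', length=2
  Position 2 ('c'): new char, reset run to 1
  Position 3 ('c'): continues run of 'c', length=2
  Position 4 ('b'): new char, reset run to 1
  Position 5 ('b'): continues run of 'b', length=2
  Position 6 ('c'): new char, reset run to 1
  Position 7 ('b'): new char, reset run to 1
  Position 8 ('b'): continues run of 'b', length=2
  Position 9 ('b'): continues run of 'b', length=3
  Position 10 ('c'): new char, reset run to 1
  Position 11 ('b'): new char, reset run to 1
  Position 12 ('c'): new char, reset run to 1
Longest run: 'b' with length 3

3


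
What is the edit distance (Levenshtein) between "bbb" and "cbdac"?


Computing edit distance: "bbb" -> "cbdac"
DP table:
           c    b    d    a    c
      0    1    2    3    4    5
  b   1    1    1    2    3    4
  b   2    2    1    2    3    4
  b   3    3    2    2    3    4
Edit distance = dp[3][5] = 4

4


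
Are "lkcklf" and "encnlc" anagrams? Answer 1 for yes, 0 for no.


Strings: "lkcklf", "encnlc"
Sorted first:  cfkkll
Sorted second: ccelnn
Differ at position 1: 'f' vs 'c' => not anagrams

0


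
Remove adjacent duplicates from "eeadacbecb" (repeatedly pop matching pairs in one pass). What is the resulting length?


Input: eeadacbecb
Stack-based adjacent duplicate removal:
  Read 'e': push. Stack: e
  Read 'e': matches stack top 'e' => pop. Stack: (empty)
  Read 'a': push. Stack: a
  Read 'd': push. Stack: ad
  Read 'a': push. Stack: ada
  Read 'c': push. Stack: adac
  Read 'b': push. Stack: adacb
  Read 'e': push. Stack: adacbe
  Read 'c': push. Stack: adacbec
  Read 'b': push. Stack: adacbecb
Final stack: "adacbecb" (length 8)

8


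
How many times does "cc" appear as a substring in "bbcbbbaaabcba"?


Searching for "cc" in "bbcbbbaaabcba"
Scanning each position:
  Position 0: "bb" => no
  Position 1: "bc" => no
  Position 2: "cb" => no
  Position 3: "bb" => no
  Position 4: "bb" => no
  Position 5: "ba" => no
  Position 6: "aa" => no
  Position 7: "aa" => no
  Position 8: "ab" => no
  Position 9: "bc" => no
  Position 10: "cb" => no
  Position 11: "ba" => no
Total occurrences: 0

0


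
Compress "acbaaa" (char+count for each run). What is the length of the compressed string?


Input: acbaaa
Runs:
  'a' x 1 => "a1"
  'c' x 1 => "c1"
  'b' x 1 => "b1"
  'a' x 3 => "a3"
Compressed: "a1c1b1a3"
Compressed length: 8

8


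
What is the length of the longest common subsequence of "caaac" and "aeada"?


LCS of "caaac" and "aeada"
DP table:
           a    e    a    d    a
      0    0    0    0    0    0
  c   0    0    0    0    0    0
  a   0    1    1    1    1    1
  a   0    1    1    2    2    2
  a   0    1    1    2    2    3
  c   0    1    1    2    2    3
LCS length = dp[5][5] = 3

3


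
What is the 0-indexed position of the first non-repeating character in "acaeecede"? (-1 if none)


Input: acaeecede
Character frequencies:
  'a': 2
  'c': 2
  'd': 1
  'e': 4
Scanning left to right for freq == 1:
  Position 0 ('a'): freq=2, skip
  Position 1 ('c'): freq=2, skip
  Position 2 ('a'): freq=2, skip
  Position 3 ('e'): freq=4, skip
  Position 4 ('e'): freq=4, skip
  Position 5 ('c'): freq=2, skip
  Position 6 ('e'): freq=4, skip
  Position 7 ('d'): unique! => answer = 7

7


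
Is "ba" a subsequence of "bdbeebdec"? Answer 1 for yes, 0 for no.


Check if "ba" is a subsequence of "bdbeebdec"
Greedy scan:
  Position 0 ('b'): matches sub[0] = 'b'
  Position 1 ('d'): no match needed
  Position 2 ('b'): no match needed
  Position 3 ('e'): no match needed
  Position 4 ('e'): no match needed
  Position 5 ('b'): no match needed
  Position 6 ('d'): no match needed
  Position 7 ('e'): no match needed
  Position 8 ('c'): no match needed
Only matched 1/2 characters => not a subsequence

0


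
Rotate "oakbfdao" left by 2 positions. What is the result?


Input: "oakbfdao", rotate left by 2
First 2 characters: "oa"
Remaining characters: "kbfdao"
Concatenate remaining + first: "kbfdao" + "oa" = "kbfdaooa"

kbfdaooa


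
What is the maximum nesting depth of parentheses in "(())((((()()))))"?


Input: "(())((((()()))))"
Tracking depth:
  Position 0 '(': depth becomes 1
  Position 1 '(': depth becomes 2
  Position 2 ')': depth becomes 1
  Position 3 ')': depth becomes 0
  Position 4 '(': depth becomes 1
  Position 5 '(': depth becomes 2
  Position 6 '(': depth becomes 3
  Position 7 '(': depth becomes 4
  Position 8 '(': depth becomes 5
  Position 9 ')': depth becomes 4
  Position 10 '(': depth becomes 5
  Position 11 ')': depth becomes 4
  Position 12 ')': depth becomes 3
  Position 13 ')': depth becomes 2
  Position 14 ')': depth becomes 1
  Position 15 ')': depth becomes 0
Maximum depth reached: 5

5


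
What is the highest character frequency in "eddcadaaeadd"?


Input: eddcadaaeadd
Character counts:
  'a': 4
  'c': 1
  'd': 5
  'e': 2
Maximum frequency: 5

5


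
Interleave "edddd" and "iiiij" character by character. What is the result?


Interleaving "edddd" and "iiiij":
  Position 0: 'e' from first, 'i' from second => "ei"
  Position 1: 'd' from first, 'i' from second => "di"
  Position 2: 'd' from first, 'i' from second => "di"
  Position 3: 'd' from first, 'i' from second => "di"
  Position 4: 'd' from first, 'j' from second => "dj"
Result: eididididj

eididididj


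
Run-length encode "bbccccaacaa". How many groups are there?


Input: bbccccaacaa
Scanning for consecutive runs:
  Group 1: 'b' x 2 (positions 0-1)
  Group 2: 'c' x 4 (positions 2-5)
  Group 3: 'a' x 2 (positions 6-7)
  Group 4: 'c' x 1 (positions 8-8)
  Group 5: 'a' x 2 (positions 9-10)
Total groups: 5

5


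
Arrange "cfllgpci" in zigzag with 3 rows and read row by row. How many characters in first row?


Zigzag "cfllgpci" into 3 rows:
Placing characters:
  'c' => row 0
  'f' => row 1
  'l' => row 2
  'l' => row 1
  'g' => row 0
  'p' => row 1
  'c' => row 2
  'i' => row 1
Rows:
  Row 0: "cg"
  Row 1: "flpi"
  Row 2: "lc"
First row length: 2

2


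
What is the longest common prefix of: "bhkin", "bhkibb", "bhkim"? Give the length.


Words: bhkin, bhkibb, bhkim
  Position 0: all 'b' => match
  Position 1: all 'h' => match
  Position 2: all 'k' => match
  Position 3: all 'i' => match
  Position 4: ('n', 'b', 'm') => mismatch, stop
LCP = "bhki" (length 4)

4


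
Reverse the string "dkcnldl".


Input: dkcnldl
Reading characters right to left:
  Position 6: 'l'
  Position 5: 'd'
  Position 4: 'l'
  Position 3: 'n'
  Position 2: 'c'
  Position 1: 'k'
  Position 0: 'd'
Reversed: ldlnckd

ldlnckd


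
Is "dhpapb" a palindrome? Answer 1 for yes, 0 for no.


Input: dhpapb
Reversed: bpaphd
  Compare pos 0 ('d') with pos 5 ('b'): MISMATCH
  Compare pos 1 ('h') with pos 4 ('p'): MISMATCH
  Compare pos 2 ('p') with pos 3 ('a'): MISMATCH
Result: not a palindrome

0


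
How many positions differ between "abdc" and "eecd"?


Comparing "abdc" and "eecd" position by position:
  Position 0: 'a' vs 'e' => DIFFER
  Position 1: 'b' vs 'e' => DIFFER
  Position 2: 'd' vs 'c' => DIFFER
  Position 3: 'c' vs 'd' => DIFFER
Positions that differ: 4

4


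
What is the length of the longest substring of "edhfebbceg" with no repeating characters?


Input: "edhfebbceg"
Sliding window (track last position of each char):
  Position 0 ('e'): window [0,0] length 1 -- new best
  Position 1 ('d'): window [0,1] length 2 -- new best
  Position 2 ('h'): window [0,2] length 3 -- new best
  Position 3 ('f'): window [0,3] length 4 -- new best
  Position 4 ('e'): repeat (last at 0), move window start to 1
  Position 4 ('e'): window [1,4] length 4
  Position 5 ('b'): window [1,5] length 5 -- new best
  Position 6 ('b'): repeat (last at 5), move window start to 6
  Position 6 ('b'): window [6,6] length 1
  Position 7 ('c'): window [6,7] length 2
  Position 8 ('e'): window [6,8] length 3
  Position 9 ('g'): window [6,9] length 4
Longest substring with no repeats: "dhfeb" with length 5

5


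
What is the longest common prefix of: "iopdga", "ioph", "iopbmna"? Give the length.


Words: iopdga, ioph, iopbmna
  Position 0: all 'i' => match
  Position 1: all 'o' => match
  Position 2: all 'p' => match
  Position 3: ('d', 'h', 'b') => mismatch, stop
LCP = "iop" (length 3)

3


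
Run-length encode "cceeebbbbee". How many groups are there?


Input: cceeebbbbee
Scanning for consecutive runs:
  Group 1: 'c' x 2 (positions 0-1)
  Group 2: 'e' x 3 (positions 2-4)
  Group 3: 'b' x 4 (positions 5-8)
  Group 4: 'e' x 2 (positions 9-10)
Total groups: 4

4


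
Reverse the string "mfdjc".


Input: mfdjc
Reading characters right to left:
  Position 4: 'c'
  Position 3: 'j'
  Position 2: 'd'
  Position 1: 'f'
  Position 0: 'm'
Reversed: cjdfm

cjdfm


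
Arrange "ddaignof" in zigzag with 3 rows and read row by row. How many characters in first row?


Zigzag "ddaignof" into 3 rows:
Placing characters:
  'd' => row 0
  'd' => row 1
  'a' => row 2
  'i' => row 1
  'g' => row 0
  'n' => row 1
  'o' => row 2
  'f' => row 1
Rows:
  Row 0: "dg"
  Row 1: "dinf"
  Row 2: "ao"
First row length: 2

2


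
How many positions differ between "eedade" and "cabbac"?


Comparing "eedade" and "cabbac" position by position:
  Position 0: 'e' vs 'c' => DIFFER
  Position 1: 'e' vs 'a' => DIFFER
  Position 2: 'd' vs 'b' => DIFFER
  Position 3: 'a' vs 'b' => DIFFER
  Position 4: 'd' vs 'a' => DIFFER
  Position 5: 'e' vs 'c' => DIFFER
Positions that differ: 6

6


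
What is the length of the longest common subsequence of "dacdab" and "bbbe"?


LCS of "dacdab" and "bbbe"
DP table:
           b    b    b    e
      0    0    0    0    0
  d   0    0    0    0    0
  a   0    0    0    0    0
  c   0    0    0    0    0
  d   0    0    0    0    0
  a   0    0    0    0    0
  b   0    1    1    1    1
LCS length = dp[6][4] = 1

1


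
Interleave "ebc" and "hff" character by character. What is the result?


Interleaving "ebc" and "hff":
  Position 0: 'e' from first, 'h' from second => "eh"
  Position 1: 'b' from first, 'f' from second => "bf"
  Position 2: 'c' from first, 'f' from second => "cf"
Result: ehbfcf

ehbfcf


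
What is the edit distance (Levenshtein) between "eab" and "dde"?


Computing edit distance: "eab" -> "dde"
DP table:
           d    d    e
      0    1    2    3
  e   1    1    2    2
  a   2    2    2    3
  b   3    3    3    3
Edit distance = dp[3][3] = 3

3


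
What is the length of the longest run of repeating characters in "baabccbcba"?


Input: "baabccbcba"
Scanning for longest run:
  Position 1 ('a'): new char, reset run to 1
  Position 2 ('a'): continues run of 'a', length=2
  Position 3 ('b'): new char, reset run to 1
  Position 4 ('c'): new char, reset run to 1
  Position 5 ('c'): continues run of 'c', length=2
  Position 6 ('b'): new char, reset run to 1
  Position 7 ('c'): new char, reset run to 1
  Position 8 ('b'): new char, reset run to 1
  Position 9 ('a'): new char, reset run to 1
Longest run: 'a' with length 2

2


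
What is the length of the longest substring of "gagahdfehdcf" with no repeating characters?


Input: "gagahdfehdcf"
Sliding window (track last position of each char):
  Position 0 ('g'): window [0,0] length 1 -- new best
  Position 1 ('a'): window [0,1] length 2 -- new best
  Position 2 ('g'): repeat (last at 0), move window start to 1
  Position 2 ('g'): window [1,2] length 2
  Position 3 ('a'): repeat (last at 1), move window start to 2
  Position 3 ('a'): window [2,3] length 2
  Position 4 ('h'): window [2,4] length 3 -- new best
  Position 5 ('d'): window [2,5] length 4 -- new best
  Position 6 ('f'): window [2,6] length 5 -- new best
  Position 7 ('e'): window [2,7] length 6 -- new best
  Position 8 ('h'): repeat (last at 4), move window start to 5
  Position 8 ('h'): window [5,8] length 4
  Position 9 ('d'): repeat (last at 5), move window start to 6
  Position 9 ('d'): window [6,9] length 4
  Position 10 ('c'): window [6,10] length 5
  Position 11 ('f'): repeat (last at 6), move window start to 7
  Position 11 ('f'): window [7,11] length 5
Longest substring with no repeats: "gahdfe" with length 6

6


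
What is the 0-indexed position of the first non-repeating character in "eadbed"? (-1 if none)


Input: eadbed
Character frequencies:
  'a': 1
  'b': 1
  'd': 2
  'e': 2
Scanning left to right for freq == 1:
  Position 0 ('e'): freq=2, skip
  Position 1 ('a'): unique! => answer = 1

1


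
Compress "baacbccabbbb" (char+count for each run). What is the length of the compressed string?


Input: baacbccabbbb
Runs:
  'b' x 1 => "b1"
  'a' x 2 => "a2"
  'c' x 1 => "c1"
  'b' x 1 => "b1"
  'c' x 2 => "c2"
  'a' x 1 => "a1"
  'b' x 4 => "b4"
Compressed: "b1a2c1b1c2a1b4"
Compressed length: 14

14


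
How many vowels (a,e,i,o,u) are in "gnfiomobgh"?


Input: gnfiomobgh
Checking each character:
  'g' at position 0: consonant
  'n' at position 1: consonant
  'f' at position 2: consonant
  'i' at position 3: vowel (running total: 1)
  'o' at position 4: vowel (running total: 2)
  'm' at position 5: consonant
  'o' at position 6: vowel (running total: 3)
  'b' at position 7: consonant
  'g' at position 8: consonant
  'h' at position 9: consonant
Total vowels: 3

3


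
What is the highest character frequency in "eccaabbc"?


Input: eccaabbc
Character counts:
  'a': 2
  'b': 2
  'c': 3
  'e': 1
Maximum frequency: 3

3


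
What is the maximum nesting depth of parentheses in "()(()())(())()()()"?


Input: "()(()())(())()()()"
Tracking depth:
  Position 0 '(': depth becomes 1
  Position 1 ')': depth becomes 0
  Position 2 '(': depth becomes 1
  Position 3 '(': depth becomes 2
  Position 4 ')': depth becomes 1
  Position 5 '(': depth becomes 2
  Position 6 ')': depth becomes 1
  Position 7 ')': depth becomes 0
  Position 8 '(': depth becomes 1
  Position 9 '(': depth becomes 2
  Position 10 ')': depth becomes 1
  Position 11 ')': depth becomes 0
  Position 12 '(': depth becomes 1
  Position 13 ')': depth becomes 0
  Position 14 '(': depth becomes 1
  Position 15 ')': depth becomes 0
  Position 16 '(': depth becomes 1
  Position 17 ')': depth becomes 0
Maximum depth reached: 2

2


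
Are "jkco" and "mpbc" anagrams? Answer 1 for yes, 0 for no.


Strings: "jkco", "mpbc"
Sorted first:  cjko
Sorted second: bcmp
Differ at position 0: 'c' vs 'b' => not anagrams

0


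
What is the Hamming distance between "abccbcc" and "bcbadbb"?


Comparing "abccbcc" and "bcbadbb" position by position:
  Position 0: 'a' vs 'b' => differ
  Position 1: 'b' vs 'c' => differ
  Position 2: 'c' vs 'b' => differ
  Position 3: 'c' vs 'a' => differ
  Position 4: 'b' vs 'd' => differ
  Position 5: 'c' vs 'b' => differ
  Position 6: 'c' vs 'b' => differ
Total differences (Hamming distance): 7

7


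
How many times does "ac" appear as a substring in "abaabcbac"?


Searching for "ac" in "abaabcbac"
Scanning each position:
  Position 0: "ab" => no
  Position 1: "ba" => no
  Position 2: "aa" => no
  Position 3: "ab" => no
  Position 4: "bc" => no
  Position 5: "cb" => no
  Position 6: "ba" => no
  Position 7: "ac" => MATCH
Total occurrences: 1

1


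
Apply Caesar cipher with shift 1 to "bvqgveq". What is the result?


Caesar cipher: shift "bvqgveq" by 1
  'b' (pos 1) + 1 = pos 2 = 'c'
  'v' (pos 21) + 1 = pos 22 = 'w'
  'q' (pos 16) + 1 = pos 17 = 'r'
  'g' (pos 6) + 1 = pos 7 = 'h'
  'v' (pos 21) + 1 = pos 22 = 'w'
  'e' (pos 4) + 1 = pos 5 = 'f'
  'q' (pos 16) + 1 = pos 17 = 'r'
Result: cwrhwfr

cwrhwfr
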